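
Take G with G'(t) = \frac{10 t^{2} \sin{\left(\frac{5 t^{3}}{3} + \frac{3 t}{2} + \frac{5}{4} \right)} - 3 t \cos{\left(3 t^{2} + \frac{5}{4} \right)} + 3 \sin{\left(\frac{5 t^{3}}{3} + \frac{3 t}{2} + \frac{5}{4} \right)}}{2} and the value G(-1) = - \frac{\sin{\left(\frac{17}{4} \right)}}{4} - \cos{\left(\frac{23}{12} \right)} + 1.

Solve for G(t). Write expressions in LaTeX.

G(t) = - \frac{\sin{\left(3 t^{2} + \frac{5}{4} \right)}}{4} - \cos{\left(\frac{5 t^{3}}{3} + \frac{3 t}{2} + \frac{5}{4} \right)} + 1

Recover the given G'(t) by differentiating a candidate G(t); any mismatch rules it out.
A general antiderivative is - \frac{\sin{\left(3 t^{2} + \frac{5}{4} \right)}}{4} - \cos{\left(\frac{5 t^{3}}{3} + \frac{3 t}{2} + \frac{5}{4} \right)} + C.
The condition gives C = - \frac{\sin{\left(\frac{17}{4} \right)}}{4} - \cos{\left(\frac{23}{12} \right)} + 1 - (- \frac{\sin{\left(\frac{17}{4} \right)}}{4} - \cos{\left(\frac{23}{12} \right)}) = 1.
So G(t) = - \frac{\sin{\left(3 t^{2} + \frac{5}{4} \right)}}{4} - \cos{\left(\frac{5 t^{3}}{3} + \frac{3 t}{2} + \frac{5}{4} \right)} + 1.
Check: d/dt[- \frac{\sin{\left(3 t^{2} + \frac{5}{4} \right)}}{4} - \cos{\left(\frac{5 t^{3}}{3} + \frac{3 t}{2} + \frac{5}{4} \right)} + 1] = 5 t^{2} \sin{\left(\frac{5 t^{3}}{3} + \frac{3 t}{2} + \frac{5}{4} \right)} - \frac{3 t \cos{\left(3 t^{2} + \frac{5}{4} \right)}}{2} + \frac{3 \sin{\left(\frac{5 t^{3}}{3} + \frac{3 t}{2} + \frac{5}{4} \right)}}{2}, which equals G'(t).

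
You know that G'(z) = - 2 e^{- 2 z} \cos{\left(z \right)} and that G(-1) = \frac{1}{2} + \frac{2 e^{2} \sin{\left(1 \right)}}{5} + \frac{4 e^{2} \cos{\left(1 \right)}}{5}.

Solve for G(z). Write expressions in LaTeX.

Since d/dz undoes antidifferentiation here, G(z) must give back the stated G'(z).
A general antiderivative is - \frac{2 e^{- 2 z} \sin{\left(z \right)}}{5} + \frac{4 e^{- 2 z} \cos{\left(z \right)}}{5} + C.
The condition gives C = \frac{1}{2} + \frac{2 e^{2} \sin{\left(1 \right)}}{5} + \frac{4 e^{2} \cos{\left(1 \right)}}{5} - (\frac{2 e^{2} \sin{\left(1 \right)}}{5} + \frac{4 e^{2} \cos{\left(1 \right)}}{5}) = \frac{1}{2}.
So G(z) = \frac{\left(5 e^{2 z} - 4 \sin{\left(z \right)} + 8 \cos{\left(z \right)}\right) e^{- 2 z}}{10}.
Check: d/dz[\frac{\left(5 e^{2 z} - 4 \sin{\left(z \right)} + 8 \cos{\left(z \right)}\right) e^{- 2 z}}{10}] = - 2 e^{- 2 z} \cos{\left(z \right)} = G'(z).

G(z) = \frac{\left(5 e^{2 z} - 4 \sin{\left(z \right)} + 8 \cos{\left(z \right)}\right) e^{- 2 z}}{10}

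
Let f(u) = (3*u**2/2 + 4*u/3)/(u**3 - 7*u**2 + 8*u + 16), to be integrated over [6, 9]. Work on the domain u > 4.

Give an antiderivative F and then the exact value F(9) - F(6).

Antiderivative: F(u) = 112*log(u - 4)/75 + log(u + 1)/150 - 88/(15*u - 60); value = -112*log(2)/75 - log(7)/150 + log(10)/150 + 44/25 + 112*log(5)/75

Factor the denominator (6*(u - 4)**2*(u + 1)) and decompose: f = 1/(150*(u + 1)) + 112/(75*(u - 4)) + 88/(15*(u - 4)**2); each piece integrates to a log, atan, or power term.
F(u) = 112*log(u - 4)/75 + log(u + 1)/150 - 88/(15*u - 60) is an antiderivative of f.
Check: d/du[112*log(u - 4)/75 + log(u + 1)/150 - 88/(15*u - 60)] = (9*u**2 + 8*u)/(6*u**3 - 42*u**2 + 48*u + 96), which equals f(u).
F(9) = -88/75 + log(10)/150 + 112*log(5)/75; F(6) = -44/15 + log(7)/150 + 112*log(2)/75.
Integral = F(9) - F(6) = -112*log(2)/75 - log(7)/150 + log(10)/150 + 44/25 + 112*log(5)/75.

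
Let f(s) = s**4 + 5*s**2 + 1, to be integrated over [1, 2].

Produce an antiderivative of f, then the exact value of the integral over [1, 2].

Integrate term by term and add the pieces.
F(s) = s**5/5 + 5*s**3/3 + s is an antiderivative of f.
Check: d/ds[s**5/5 + 5*s**3/3 + s] = s**4 + 5*s**2 + 1 = f(s).
F(2) = 326/15; F(1) = 43/15.
Integral = F(2) - F(1) = 283/15.

Antiderivative: F(s) = s**5/5 + 5*s**3/3 + s; value = 283/15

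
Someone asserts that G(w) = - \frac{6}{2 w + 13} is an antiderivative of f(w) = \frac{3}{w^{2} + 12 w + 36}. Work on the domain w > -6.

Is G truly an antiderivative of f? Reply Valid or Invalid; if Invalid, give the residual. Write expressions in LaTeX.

Invalid: d/dw[G] - f = \frac{- 12 w - 75}{4 w^{4} + 100 w^{3} + 937 w^{2} + 3900 w + 6084}, which is not 0.

d/dw[G] = \frac{12}{4 w^{2} + 52 w + 169}
d/dw[G] - f(w) = \frac{- 12 w - 75}{4 w^{4} + 100 w^{3} + 937 w^{2} + 3900 w + 6084} != 0.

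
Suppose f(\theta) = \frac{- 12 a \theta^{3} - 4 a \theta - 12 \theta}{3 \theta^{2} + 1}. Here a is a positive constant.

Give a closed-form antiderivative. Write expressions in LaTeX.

A first test for any F(\theta): its \theta-derivative must equal f(\theta) identically.
Check: d/d\theta[- 2 a \theta^{2} - 2 \log{\left(\theta^{2} + \frac{1}{3} \right)}] = \frac{- 12 a \theta^{3} - 4 a \theta - 12 \theta}{3 \theta^{2} + 1} = f(\theta).

An antiderivative is F(\theta) = - 2 a \theta^{2} - 2 \log{\left(\theta^{2} + \frac{1}{3} \right)}.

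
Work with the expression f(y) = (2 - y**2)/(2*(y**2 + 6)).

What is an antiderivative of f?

Check any antiderivative F(y) by computing F'(y) and comparing it with f(y).
Check: d/dy[(-3*y + 4*sqrt(6)*atan(sqrt(6)*y/6))/6] = (2 - y**2)/(2*y**2 + 12), which equals f(y).

An antiderivative is F(y) = (-3*y + 4*sqrt(6)*atan(sqrt(6)*y/6))/6.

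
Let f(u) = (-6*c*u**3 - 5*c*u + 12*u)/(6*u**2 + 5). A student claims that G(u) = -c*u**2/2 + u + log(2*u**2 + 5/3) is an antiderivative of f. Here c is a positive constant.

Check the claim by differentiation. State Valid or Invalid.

Invalid: d/du[G] - f = 1, which is not 0.

d/du[G] = (-6*c*u**3 - 5*c*u + 6*u**2 + 12*u + 5)/(6*u**2 + 5)
d/du[G] - f(u) = 1 != 0.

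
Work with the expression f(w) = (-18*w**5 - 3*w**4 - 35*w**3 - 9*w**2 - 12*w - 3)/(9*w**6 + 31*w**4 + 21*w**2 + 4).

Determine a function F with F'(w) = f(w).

An antiderivative is F(w) = -(log(w**4/3 + w**2 + 1/3) + atan(3*w/2))/2.

A first test for any F(w): its w-derivative must equal f(w) identically.
Check: d/dw[-(log(w**4/3 + w**2 + 1/3) + atan(3*w/2))/2] = (-18*w**5 - 3*w**4 - 35*w**3 - 9*w**2 - 12*w - 3)/(9*w**6 + 31*w**4 + 21*w**2 + 4) = f(w).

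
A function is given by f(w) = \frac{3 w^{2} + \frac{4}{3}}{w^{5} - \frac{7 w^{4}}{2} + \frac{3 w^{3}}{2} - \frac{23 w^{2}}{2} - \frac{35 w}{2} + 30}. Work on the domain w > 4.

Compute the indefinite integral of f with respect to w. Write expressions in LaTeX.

F(w) = \frac{85840 \log{\left(w - 4 \right)} - 58058 \log{\left(w - 1 \right)} + 48888 \log{\left(w + \frac{3}{2} \right)} - 38335 \log{\left(w^{2} + 5 \right)} - 42394 \sqrt{5} \operatorname{atan}{\left(\frac{\sqrt{5} w}{5} \right)}}{602910} + C

The denominator factors as 3 \left(w - 4\right) \left(w - 1\right) \left(2 w + 3\right) \left(w^{2} + 5\right); partial fractions split f into directly integrable pieces: - \frac{41 \left(17 w + 47\right)}{5481 \left(w^{2} + 5\right)} + \frac{776}{4785 \left(2 w + 3\right)} - \frac{13}{135 \left(w - 1\right)} + \frac{296}{2079 \left(w - 4\right)}.
Check: d/dw[\frac{85840 \log{\left(w - 4 \right)} - 58058 \log{\left(w - 1 \right)} + 48888 \log{\left(w + \frac{3}{2} \right)} - 38335 \log{\left(w^{2} + 5 \right)} - 42394 \sqrt{5} \operatorname{atan}{\left(\frac{\sqrt{5} w}{5} \right)}}{602910}] = \frac{18 w^{2} + 8}{6 w^{5} - 21 w^{4} + 9 w^{3} - 69 w^{2} - 105 w + 180}, which equals f(w).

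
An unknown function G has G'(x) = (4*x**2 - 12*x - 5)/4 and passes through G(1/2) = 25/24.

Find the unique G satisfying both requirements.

Since d/dx undoes antidifferentiation here, G(x) must give back the stated G'(x).
A general antiderivative is x**3/3 - 3*x**2/2 - 5*x/4 + C.
The condition gives C = 25/24 - (-23/24) = 2.
So G(x) = x**3/3 - 3*x**2/2 - 5*x/4 + 2.
Check: d/dx[x**3/3 - 3*x**2/2 - 5*x/4 + 2] = x**2 - 3*x - 5/4, which equals G'(x).

G(x) = x**3/3 - 3*x**2/2 - 5*x/4 + 2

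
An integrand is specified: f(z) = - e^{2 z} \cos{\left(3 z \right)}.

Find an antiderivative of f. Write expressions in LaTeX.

An antiderivative is F(z) = - \frac{3 e^{2 z} \sin{\left(3 z \right)}}{13} - \frac{2 e^{2 z} \cos{\left(3 z \right)}}{13}.

A candidate is checked by its d/dz: the result must match f(z).
Check: d/dz[- \frac{3 e^{2 z} \sin{\left(3 z \right)}}{13} - \frac{2 e^{2 z} \cos{\left(3 z \right)}}{13}] = - e^{2 z} \cos{\left(3 z \right)} = f(z).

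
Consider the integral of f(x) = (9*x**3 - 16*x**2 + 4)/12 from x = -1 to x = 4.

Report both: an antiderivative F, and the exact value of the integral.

For F(x) to be correct the identity F'(x) - f(x) = 0 must hold.
F(x) = x*(27*x**3 - 64*x**2 + 48)/144 is an antiderivative of f.
Check: d/dx[x*(27*x**3 - 64*x**2 + 48)/144] = 3*x**3/4 - 4*x**2/3 + 1/3, which equals f(x).
F(4) = 188/9; F(-1) = 43/144.
Integral = F(4) - F(-1) = 2965/144.

Antiderivative: F(x) = x*(27*x**3 - 64*x**2 + 48)/144; value = 2965/144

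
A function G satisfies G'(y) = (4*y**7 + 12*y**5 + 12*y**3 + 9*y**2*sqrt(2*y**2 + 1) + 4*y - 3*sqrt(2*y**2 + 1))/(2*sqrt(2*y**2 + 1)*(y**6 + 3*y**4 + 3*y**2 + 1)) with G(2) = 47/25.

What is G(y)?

A candidate passes only if d/dy[G] lands on the given G'(y) exactly.
A general antiderivative is -3*y/(2*(y**4 + 2*y**2 + 1)) + sqrt(2*y**2 + 1) + C.
The condition gives C = 47/25 - (72/25) = -1.
So G(y) = (2*y**4*sqrt(2*y**2 + 1) - 2*y**4 + 4*y**2*sqrt(2*y**2 + 1) - 4*y**2 - 3*y + 2*sqrt(2*y**2 + 1) - 2)/(2*(y**2 + 1)**2).
Check: d/dy[(2*y**4*sqrt(2*y**2 + 1) - 2*y**4 + 4*y**2*sqrt(2*y**2 + 1) - 4*y**2 - 3*y + 2*sqrt(2*y**2 + 1) - 2)/(2*(y**2 + 1)**2)] = (4*y**7 + 12*y**5 + 12*y**3 + 9*y**2*sqrt(2*y**2 + 1) + 4*y - 3*sqrt(2*y**2 + 1))/(2*y**6*sqrt(2*y**2 + 1) + 6*y**4*sqrt(2*y**2 + 1) + 6*y**2*sqrt(2*y**2 + 1) + 2*sqrt(2*y**2 + 1)), which equals G'(y).

G(y) = (2*y**4*sqrt(2*y**2 + 1) - 2*y**4 + 4*y**2*sqrt(2*y**2 + 1) - 4*y**2 - 3*y + 2*sqrt(2*y**2 + 1) - 2)/(2*(y**2 + 1)**2)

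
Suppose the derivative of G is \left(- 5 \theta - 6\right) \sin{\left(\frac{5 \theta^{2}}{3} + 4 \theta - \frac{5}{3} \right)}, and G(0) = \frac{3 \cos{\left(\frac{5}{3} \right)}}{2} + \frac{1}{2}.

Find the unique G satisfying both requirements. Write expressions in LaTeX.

G(\theta) = \frac{3 \cos{\left(\frac{5 \theta^{2}}{3} + 4 \theta - \frac{5}{3} \right)} + 1}{2}

The substitution u = \frac{5 \theta^{2}}{3} + 4 \theta - \frac{5}{3} works: G'(\theta) is exactly (dG/du)*(du/d\theta) for that inner function.
A general antiderivative is \frac{3 \cos{\left(\frac{5 \theta^{2}}{3} + 4 \theta - \frac{5}{3} \right)}}{2} + C.
The condition gives C = \frac{3 \cos{\left(\frac{5}{3} \right)}}{2} + \frac{1}{2} - (\frac{3 \cos{\left(\frac{5}{3} \right)}}{2}) = \frac{1}{2}.
So G(\theta) = \frac{3 \cos{\left(\frac{5 \theta^{2}}{3} + 4 \theta - \frac{5}{3} \right)} + 1}{2}.
Check: d/d\theta[\frac{3 \cos{\left(\frac{5 \theta^{2}}{3} + 4 \theta - \frac{5}{3} \right)} + 1}{2}] = - 5 \theta \sin{\left(\frac{5 \theta^{2}}{3} + 4 \theta - \frac{5}{3} \right)} - 6 \sin{\left(\frac{5 \theta^{2}}{3} + 4 \theta - \frac{5}{3} \right)}, which equals G'(\theta).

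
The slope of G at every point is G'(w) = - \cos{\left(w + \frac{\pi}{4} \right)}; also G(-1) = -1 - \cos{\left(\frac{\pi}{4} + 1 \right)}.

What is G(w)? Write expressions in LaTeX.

The proposed G(w) is checked by its d/dw: the result must match the given G'(w).
A general antiderivative is - \sin{\left(w + \frac{\pi}{4} \right)} + C.
The condition gives C = -1 - \cos{\left(\frac{\pi}{4} + 1 \right)} - (- \cos{\left(\frac{\pi}{4} + 1 \right)}) = -1.
So G(w) = - \sin{\left(w + \frac{\pi}{4} \right)} - 1.
Check: d/dw[- \sin{\left(w + \frac{\pi}{4} \right)} - 1] = - \cos{\left(w + \frac{\pi}{4} \right)} = G'(w).

G(w) = - \sin{\left(w + \frac{\pi}{4} \right)} - 1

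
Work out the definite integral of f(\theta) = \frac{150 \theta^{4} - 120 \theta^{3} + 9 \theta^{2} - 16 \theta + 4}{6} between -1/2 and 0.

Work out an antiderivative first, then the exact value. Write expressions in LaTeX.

Antiderivative: F(\theta) = \frac{\theta \left(30 \theta^{4} - 30 \theta^{3} + 3 \theta^{2} - 8 \theta + 4\right)}{6}; value = \frac{115}{96}

Any candidate F(\theta) must reproduce f(\theta) exactly when differentiated.
F(\theta) = \frac{\theta \left(30 \theta^{4} - 30 \theta^{3} + 3 \theta^{2} - 8 \theta + 4\right)}{6} is an antiderivative of f.
Check: d/d\theta[\frac{\theta \left(30 \theta^{4} - 30 \theta^{3} + 3 \theta^{2} - 8 \theta + 4\right)}{6}] = 25 \theta^{4} - 20 \theta^{3} + \frac{3 \theta^{2}}{2} - \frac{8 \theta}{3} + \frac{2}{3}, which equals f(\theta).
F(0) = 0; F(-1/2) = - \frac{115}{96}.
Integral = F(0) - F(-1/2) = \frac{115}{96}.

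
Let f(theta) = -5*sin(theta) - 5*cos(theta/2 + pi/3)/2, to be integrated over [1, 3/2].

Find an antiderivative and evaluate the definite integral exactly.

The integrand splits into summands that can be handled one at a time.
F(theta) = 5*(-sin(theta/2 + pi/3) + cos(theta)) is an antiderivative of f.
Check: d/dtheta[5*(-sin(theta/2 + pi/3) + cos(theta))] = -5*sin(theta) - 5*cos(theta/2 + pi/3)/2 = f(theta).
F(3/2) = -5*sin(3/4 + pi/3) + 5*cos(3/2); F(1) = -5*sin(1/2 + pi/3) + 5*cos(1).
Integral = F(3/2) - F(1) = -5*sin(3/4 + pi/3) - 5*cos(1) + 5*cos(3/2) + 5*sin(1/2 + pi/3).

Antiderivative: F(theta) = 5*(-sin(theta/2 + pi/3) + cos(theta)); value = -5*sin(3/4 + pi/3) - 5*cos(1) + 5*cos(3/2) + 5*sin(1/2 + pi/3)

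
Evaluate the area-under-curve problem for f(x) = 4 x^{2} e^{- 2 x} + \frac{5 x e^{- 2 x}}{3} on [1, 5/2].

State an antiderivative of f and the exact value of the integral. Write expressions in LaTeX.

Recognize the product-rule pattern: f = u'v + uv' with u = - 2 x^{2} - \frac{17 x}{6} - \frac{17}{12}, v = e^{- 2 x}, so integration by parts undoes it.
F(x) = - \frac{\left(24 x^{2} + 34 x + 17\right) e^{- 2 x}}{12} is an antiderivative of f.
Check: d/dx[- \frac{\left(24 x^{2} + 34 x + 17\right) e^{- 2 x}}{12}] = \frac{\left(12 x^{2} + 5 x\right) e^{- 2 x}}{3}, which equals f(x).
F(5/2) = - \frac{21}{e^{5}}; F(1) = - \frac{25}{4 e^{2}}.
Integral = F(5/2) - F(1) = - \frac{21}{e^{5}} + \frac{25}{4 e^{2}}.

Antiderivative: F(x) = - \frac{\left(24 x^{2} + 34 x + 17\right) e^{- 2 x}}{12}; value = - \frac{21}{e^{5}} + \frac{25}{4 e^{2}}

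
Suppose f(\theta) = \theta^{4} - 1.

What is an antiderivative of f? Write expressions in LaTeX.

Since d/d\theta undoes antidifferentiation here, F'(\theta) = f(\theta) is required of F(\theta).
Check: d/d\theta[\frac{\theta \left(\theta^{4} - 5\right)}{5}] = \theta^{4} - 1 = f(\theta).

An antiderivative is F(\theta) = \frac{\theta \left(\theta^{4} - 5\right)}{5}.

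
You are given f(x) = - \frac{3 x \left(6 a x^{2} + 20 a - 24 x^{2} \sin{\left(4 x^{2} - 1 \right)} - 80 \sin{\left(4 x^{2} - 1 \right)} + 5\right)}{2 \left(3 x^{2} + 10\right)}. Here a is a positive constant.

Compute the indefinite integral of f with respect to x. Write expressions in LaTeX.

A first test for any F(x): its x-derivative must equal f(x) identically.
Check: d/dx[- \frac{3 a x^{2}}{2} - \frac{5 \log{\left(\frac{3 x^{2}}{2} + 5 \right)}}{4} - \frac{3 \cos{\left(4 x^{2} - 1 \right)}}{2}] = \frac{- 18 a x^{3} - 60 a x + 72 x^{3} \sin{\left(4 x^{2} - 1 \right)} + 240 x \sin{\left(4 x^{2} - 1 \right)} - 15 x}{6 x^{2} + 20}, which equals f(x).

F(x) = - \frac{3 a x^{2}}{2} - \frac{5 \log{\left(\frac{3 x^{2}}{2} + 5 \right)}}{4} - \frac{3 \cos{\left(4 x^{2} - 1 \right)}}{2} + C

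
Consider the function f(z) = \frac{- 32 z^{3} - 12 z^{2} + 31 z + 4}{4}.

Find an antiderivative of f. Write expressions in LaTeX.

An antiderivative is F(z) = - \frac{\left(- 4 z^{2} - z + 4\right)^{2}}{8}.

The substitution u = - z^{2} - \frac{z}{4} + 1 works: f is exactly (dF/du)*(du/dz) for that inner function.
Check: d/dz[- \frac{\left(- 4 z^{2} - z + 4\right)^{2}}{8}] = - 8 z^{3} - 3 z^{2} + \frac{31 z}{4} + 1, which equals f(z).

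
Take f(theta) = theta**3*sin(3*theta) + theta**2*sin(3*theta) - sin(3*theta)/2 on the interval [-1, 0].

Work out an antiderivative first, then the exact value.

The integrand splits into summands that can be handled one at a time.
F(theta) = -theta**3*cos(3*theta)/3 + theta**2*sin(3*theta)/3 - theta**2*cos(3*theta)/3 + 2*theta*sin(3*theta)/9 + 2*theta*cos(3*theta)/9 - 2*sin(3*theta)/27 + 13*cos(3*theta)/54 is an antiderivative of f.
Check: d/dtheta[-theta**3*cos(3*theta)/3 + theta**2*sin(3*theta)/3 - theta**2*cos(3*theta)/3 + 2*theta*sin(3*theta)/9 + 2*theta*cos(3*theta)/9 - 2*sin(3*theta)/27 + 13*cos(3*theta)/54] = theta**3*sin(3*theta) + theta**2*sin(3*theta) - sin(3*theta)/2 = f(theta).
F(0) = 13/54; F(-1) = cos(3)/54 - sin(3)/27.
Integral = F(0) - F(-1) = sin(3)/27 - cos(3)/54 + 13/54.

Antiderivative: F(theta) = -theta**3*cos(3*theta)/3 + theta**2*sin(3*theta)/3 - theta**2*cos(3*theta)/3 + 2*theta*sin(3*theta)/9 + 2*theta*cos(3*theta)/9 - 2*sin(3*theta)/27 + 13*cos(3*theta)/54; value = sin(3)/27 - cos(3)/54 + 13/54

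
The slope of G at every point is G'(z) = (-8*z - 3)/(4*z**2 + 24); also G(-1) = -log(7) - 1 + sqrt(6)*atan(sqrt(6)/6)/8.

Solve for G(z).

A candidate passes only if d/dz[G] lands on the given G'(z) exactly.
A general antiderivative is -log(z**2 + 6) - sqrt(6)*atan(sqrt(6)*z/6)/8 + C.
The condition gives C = -log(7) - 1 + sqrt(6)*atan(sqrt(6)/6)/8 - (-log(7) + sqrt(6)*atan(sqrt(6)/6)/8) = -1.
So G(z) = -log(z**2 + 6) - sqrt(6)*atan(sqrt(6)*z/6)/8 - 1.
Check: d/dz[-log(z**2 + 6) - sqrt(6)*atan(sqrt(6)*z/6)/8 - 1] = (-8*z - 3)/(4*z**2 + 24) = G'(z).

G(z) = -log(z**2 + 6) - sqrt(6)*atan(sqrt(6)*z/6)/8 - 1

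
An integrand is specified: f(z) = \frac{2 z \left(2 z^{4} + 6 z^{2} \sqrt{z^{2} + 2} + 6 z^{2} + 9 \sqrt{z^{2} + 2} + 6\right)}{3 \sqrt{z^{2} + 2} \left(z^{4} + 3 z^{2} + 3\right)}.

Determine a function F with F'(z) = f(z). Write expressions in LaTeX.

Whatever form F(z) takes, F'(z) = f(z) is non-negotiable.
Check: d/dz[\frac{4 \sqrt{z^{2} + 2}}{3} + \log{\left(\frac{2 z^{4}}{3} + 2 z^{2} + 2 \right)}] = \frac{4 z^{5} + 12 z^{3} \sqrt{z^{2} + 2} + 12 z^{3} + 18 z \sqrt{z^{2} + 2} + 12 z}{3 z^{4} \sqrt{z^{2} + 2} + 9 z^{2} \sqrt{z^{2} + 2} + 9 \sqrt{z^{2} + 2}}, which equals f(z).

An antiderivative is F(z) = \frac{4 \sqrt{z^{2} + 2}}{3} + \log{\left(\frac{2 z^{4}}{3} + 2 z^{2} + 2 \right)}.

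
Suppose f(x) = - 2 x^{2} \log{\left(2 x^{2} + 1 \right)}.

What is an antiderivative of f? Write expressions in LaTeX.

Whatever form F(x) takes, F'(x) = f(x) is non-negotiable.
Check: d/dx[\frac{- 6 x^{3} \log{\left(2 x^{2} + 1 \right)} + 4 x^{3} - 6 x + 3 \sqrt{2} \operatorname{atan}{\left(\sqrt{2} x \right)}}{9}] = - 2 x^{2} \log{\left(2 x^{2} + 1 \right)} = f(x).

An antiderivative is F(x) = \frac{- 6 x^{3} \log{\left(2 x^{2} + 1 \right)} + 4 x^{3} - 6 x + 3 \sqrt{2} \operatorname{atan}{\left(\sqrt{2} x \right)}}{9}.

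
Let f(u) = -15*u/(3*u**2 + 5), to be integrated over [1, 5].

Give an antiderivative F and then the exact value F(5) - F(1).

Antiderivative: F(u) = -5*log(u**2 + 5/3)/2; value = -5*log(80/3)/2 + 5*log(8/3)/2

The substitution w = u**2 + 5/3 works: f is exactly (dF/dw)*(dw/du) for that inner function.
F(u) = -5*log(u**2 + 5/3)/2 is an antiderivative of f.
Check: d/du[-5*log(u**2 + 5/3)/2] = -15*u/(3*u**2 + 5) = f(u).
F(5) = -5*log(80/3)/2; F(1) = -5*log(8/3)/2.
Integral = F(5) - F(1) = -5*log(80/3)/2 + 5*log(8/3)/2.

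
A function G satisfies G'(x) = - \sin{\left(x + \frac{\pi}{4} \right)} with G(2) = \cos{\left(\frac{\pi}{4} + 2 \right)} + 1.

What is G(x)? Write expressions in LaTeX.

For G(x) to be correct, d/dx[G] must agree with the stated G'(x) identically.
A general antiderivative is \cos{\left(x + \frac{\pi}{4} \right)} + C.
The condition gives C = \cos{\left(\frac{\pi}{4} + 2 \right)} + 1 - (\cos{\left(\frac{\pi}{4} + 2 \right)}) = 1.
So G(x) = \cos{\left(x + \frac{\pi}{4} \right)} + 1.
Check: d/dx[\cos{\left(x + \frac{\pi}{4} \right)} + 1] = - \sin{\left(x + \frac{\pi}{4} \right)} = G'(x).

G(x) = \cos{\left(x + \frac{\pi}{4} \right)} + 1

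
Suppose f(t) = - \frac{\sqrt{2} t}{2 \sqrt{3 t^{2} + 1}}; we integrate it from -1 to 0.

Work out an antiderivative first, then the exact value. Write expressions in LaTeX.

f matches the chain-rule pattern g'(h)*h' with inner function h(t) = \frac{3 t^{2}}{2} + \frac{1}{2}; substituting u = h(t) collapses the integral.
F(t) = - \frac{\sqrt{\frac{3 t^{2}}{2} + \frac{1}{2}}}{3} is an antiderivative of f.
Check: d/dt[- \frac{\sqrt{\frac{3 t^{2}}{2} + \frac{1}{2}}}{3}] = - \frac{\sqrt{2} t}{2 \sqrt{3 t^{2} + 1}} = f(t).
F(0) = - \frac{\sqrt{2}}{6}; F(-1) = - \frac{\sqrt{2}}{3}.
Integral = F(0) - F(-1) = \frac{\sqrt{2}}{6}.

Antiderivative: F(t) = - \frac{\sqrt{\frac{3 t^{2}}{2} + \frac{1}{2}}}{3}; value = \frac{\sqrt{2}}{6}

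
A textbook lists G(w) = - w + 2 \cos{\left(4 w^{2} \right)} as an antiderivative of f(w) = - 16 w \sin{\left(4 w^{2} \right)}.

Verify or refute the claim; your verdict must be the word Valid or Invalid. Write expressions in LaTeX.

Invalid: d/dw[G] - f = -1, which is not 0.

d/dw[G] = - 16 w \sin{\left(4 w^{2} \right)} - 1
d/dw[G] - f(w) = -1 != 0.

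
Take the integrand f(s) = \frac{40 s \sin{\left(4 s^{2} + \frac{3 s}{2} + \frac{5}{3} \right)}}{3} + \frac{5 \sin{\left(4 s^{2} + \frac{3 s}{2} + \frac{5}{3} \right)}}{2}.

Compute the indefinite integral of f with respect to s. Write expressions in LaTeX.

f matches the chain-rule pattern g'(h)*h' with inner function h(s) = 4 s^{2} + \frac{3 s}{2} + \frac{5}{3}; substituting u = h(s) collapses the integral.
Check: d/ds[- \frac{5 \cos{\left(4 s^{2} + \frac{3 s}{2} + \frac{5}{3} \right)}}{3}] = \frac{40 s \sin{\left(4 s^{2} + \frac{3 s}{2} + \frac{5}{3} \right)}}{3} + \frac{5 \sin{\left(4 s^{2} + \frac{3 s}{2} + \frac{5}{3} \right)}}{2} = f(s).

F(s) = - \frac{5 \cos{\left(4 s^{2} + \frac{3 s}{2} + \frac{5}{3} \right)}}{3} + C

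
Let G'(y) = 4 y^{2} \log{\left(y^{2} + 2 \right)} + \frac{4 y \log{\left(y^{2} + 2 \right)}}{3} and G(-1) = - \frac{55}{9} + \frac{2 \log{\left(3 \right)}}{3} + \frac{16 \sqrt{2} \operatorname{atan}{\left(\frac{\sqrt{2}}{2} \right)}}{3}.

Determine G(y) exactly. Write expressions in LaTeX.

The integrand splits into summands that can be handled one at a time.
A general antiderivative is - \frac{8 y^{3}}{9} - \frac{2 y^{2}}{3} + \frac{16 y}{3} + \left(\frac{4 y^{3}}{3} + \frac{2 y^{2}}{3}\right) \log{\left(y^{2} + 2 \right)} + \frac{4 \log{\left(y^{2} + 2 \right)}}{3} - \frac{16 \sqrt{2} \operatorname{atan}{\left(\frac{\sqrt{2} y}{2} \right)}}{3} + C.
The condition gives C = - \frac{55}{9} + \frac{2 \log{\left(3 \right)}}{3} + \frac{16 \sqrt{2} \operatorname{atan}{\left(\frac{\sqrt{2}}{2} \right)}}{3} - (- \frac{46}{9} + \frac{2 \log{\left(3 \right)}}{3} + \frac{16 \sqrt{2} \operatorname{atan}{\left(\frac{\sqrt{2}}{2} \right)}}{3}) = -1.
So G(y) = \frac{12 y^{3} \log{\left(y^{2} + 2 \right)} - 8 y^{3} + 6 y^{2} \log{\left(y^{2} + 2 \right)} - 6 y^{2} + 48 y + 12 \log{\left(y^{2} + 2 \right)} - 48 \sqrt{2} \operatorname{atan}{\left(\frac{\sqrt{2} y}{2} \right)} - 9}{9}.
Check: d/dy[\frac{12 y^{3} \log{\left(y^{2} + 2 \right)} - 8 y^{3} + 6 y^{2} \log{\left(y^{2} + 2 \right)} - 6 y^{2} + 48 y + 12 \log{\left(y^{2} + 2 \right)} - 48 \sqrt{2} \operatorname{atan}{\left(\frac{\sqrt{2} y}{2} \right)} - 9}{9}] = 4 y^{2} \log{\left(y^{2} + 2 \right)} + \frac{4 y \log{\left(y^{2} + 2 \right)}}{3} = G'(y).

G(y) = \frac{12 y^{3} \log{\left(y^{2} + 2 \right)} - 8 y^{3} + 6 y^{2} \log{\left(y^{2} + 2 \right)} - 6 y^{2} + 48 y + 12 \log{\left(y^{2} + 2 \right)} - 48 \sqrt{2} \operatorname{atan}{\left(\frac{\sqrt{2} y}{2} \right)} - 9}{9}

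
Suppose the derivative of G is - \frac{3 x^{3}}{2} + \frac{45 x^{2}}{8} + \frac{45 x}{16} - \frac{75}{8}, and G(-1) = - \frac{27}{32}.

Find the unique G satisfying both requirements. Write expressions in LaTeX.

G(x) = - \frac{3 x^{4}}{8} + \frac{15 x^{3}}{8} + \frac{45 x^{2}}{32} - \frac{75 x}{8} - \frac{75}{8}

The substitution u = - \frac{x^{2}}{2} + \frac{5 x}{4} + \frac{5}{2} works: G'(x) is exactly (dG/du)*(du/dx) for that inner function.
A general antiderivative is - \frac{3 \left(- \frac{x^{2}}{2} + \frac{5 x}{4} + \frac{5}{2}\right)^{2}}{2} + C.
The condition gives C = - \frac{27}{32} - (- \frac{27}{32}) = 0.
So G(x) = - \frac{3 x^{4}}{8} + \frac{15 x^{3}}{8} + \frac{45 x^{2}}{32} - \frac{75 x}{8} - \frac{75}{8}.
Check: d/dx[- \frac{3 x^{4}}{8} + \frac{15 x^{3}}{8} + \frac{45 x^{2}}{32} - \frac{75 x}{8} - \frac{75}{8}] = - \frac{3 x^{3}}{2} + \frac{45 x^{2}}{8} + \frac{45 x}{16} - \frac{75}{8} = G'(x).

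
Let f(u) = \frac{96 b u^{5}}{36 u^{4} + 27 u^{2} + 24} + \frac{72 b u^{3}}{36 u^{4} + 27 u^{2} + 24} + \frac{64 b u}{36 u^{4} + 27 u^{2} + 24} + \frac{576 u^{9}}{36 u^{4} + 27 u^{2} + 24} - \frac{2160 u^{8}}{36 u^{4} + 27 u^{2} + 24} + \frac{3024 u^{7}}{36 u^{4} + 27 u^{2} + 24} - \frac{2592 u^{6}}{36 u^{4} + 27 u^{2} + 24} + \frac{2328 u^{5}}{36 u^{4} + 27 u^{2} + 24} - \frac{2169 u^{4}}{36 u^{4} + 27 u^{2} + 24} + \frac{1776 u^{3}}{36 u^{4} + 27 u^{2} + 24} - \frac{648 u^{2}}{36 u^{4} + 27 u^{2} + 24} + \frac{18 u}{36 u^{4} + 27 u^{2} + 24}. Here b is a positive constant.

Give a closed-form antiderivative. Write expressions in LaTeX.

An antiderivative is F(u) = \frac{4 b u^{2} + 8 u^{6} - 36 u^{5} + 54 u^{4} - 27 u^{3} + \log{\left(2 u^{4} + \frac{3 u^{2}}{2} + \frac{4}{3} \right)}}{3}.

Integrate term by term and add the pieces.
Check: d/du[\frac{4 b u^{2} + 8 u^{6} - 36 u^{5} + 54 u^{4} - 27 u^{3} + \log{\left(2 u^{4} + \frac{3 u^{2}}{2} + \frac{4}{3} \right)}}{3}] = \frac{96 b u^{5} + 72 b u^{3} + 64 b u + 576 u^{9} - 2160 u^{8} + 3024 u^{7} - 2592 u^{6} + 2328 u^{5} - 2169 u^{4} + 1776 u^{3} - 648 u^{2} + 18 u}{36 u^{4} + 27 u^{2} + 24}, which equals f(u).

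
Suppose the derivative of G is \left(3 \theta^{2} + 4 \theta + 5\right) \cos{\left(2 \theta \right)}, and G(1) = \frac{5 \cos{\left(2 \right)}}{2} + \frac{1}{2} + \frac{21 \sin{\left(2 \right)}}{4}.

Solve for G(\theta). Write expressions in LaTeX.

G(\theta) = \frac{3 \theta^{2} \sin{\left(2 \theta \right)}}{2} + 2 \theta \sin{\left(2 \theta \right)} + \frac{3 \theta \cos{\left(2 \theta \right)}}{2} + \frac{7 \sin{\left(2 \theta \right)}}{4} + \cos{\left(2 \theta \right)} + \frac{1}{2}

The proposed G(\theta) is checked by its d/d\theta: the result must match the given G'(\theta).
A general antiderivative is \frac{3 \theta^{2} \sin{\left(2 \theta \right)}}{2} + 2 \theta \sin{\left(2 \theta \right)} + \frac{3 \theta \cos{\left(2 \theta \right)}}{2} + \frac{7 \sin{\left(2 \theta \right)}}{4} + \cos{\left(2 \theta \right)} + C.
The condition gives C = \frac{5 \cos{\left(2 \right)}}{2} + \frac{1}{2} + \frac{21 \sin{\left(2 \right)}}{4} - (\frac{5 \cos{\left(2 \right)}}{2} + \frac{21 \sin{\left(2 \right)}}{4}) = \frac{1}{2}.
So G(\theta) = \frac{3 \theta^{2} \sin{\left(2 \theta \right)}}{2} + 2 \theta \sin{\left(2 \theta \right)} + \frac{3 \theta \cos{\left(2 \theta \right)}}{2} + \frac{7 \sin{\left(2 \theta \right)}}{4} + \cos{\left(2 \theta \right)} + \frac{1}{2}.
Check: d/d\theta[\frac{3 \theta^{2} \sin{\left(2 \theta \right)}}{2} + 2 \theta \sin{\left(2 \theta \right)} + \frac{3 \theta \cos{\left(2 \theta \right)}}{2} + \frac{7 \sin{\left(2 \theta \right)}}{4} + \cos{\left(2 \theta \right)} + \frac{1}{2}] = 3 \theta^{2} \cos{\left(2 \theta \right)} + 4 \theta \cos{\left(2 \theta \right)} + 5 \cos{\left(2 \theta \right)}, which equals G'(\theta).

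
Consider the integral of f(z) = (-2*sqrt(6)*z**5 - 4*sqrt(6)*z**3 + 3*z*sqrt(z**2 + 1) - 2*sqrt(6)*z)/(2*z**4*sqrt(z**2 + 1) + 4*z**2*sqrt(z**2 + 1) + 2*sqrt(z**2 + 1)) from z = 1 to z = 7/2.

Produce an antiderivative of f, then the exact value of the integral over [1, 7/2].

Antiderivative: F(z) = (-4*sqrt(6)*(z**2 + 1)**(3/2) - 3)/(4*(z**2 + 1)); value = -sqrt(318)/2 + 135/424 + 2*sqrt(3)

Recover f(z) by differentiating a candidate F(z); any mismatch rules it out.
F(z) = (-4*sqrt(6)*(z**2 + 1)**(3/2) - 3)/(4*(z**2 + 1)) is an antiderivative of f.
Check: d/dz[(-4*sqrt(6)*(z**2 + 1)**(3/2) - 3)/(4*(z**2 + 1))] = (-2*sqrt(6)*z**5 - 4*sqrt(6)*z**3 + 3*z*sqrt(z**2 + 1) - 2*sqrt(6)*z)/(2*z**4*sqrt(z**2 + 1) + 4*z**2*sqrt(z**2 + 1) + 2*sqrt(z**2 + 1)) = f(z).
F(7/2) = -sqrt(318)/2 - 3/53; F(1) = -2*sqrt(3) - 3/8.
Integral = F(7/2) - F(1) = -sqrt(318)/2 + 135/424 + 2*sqrt(3).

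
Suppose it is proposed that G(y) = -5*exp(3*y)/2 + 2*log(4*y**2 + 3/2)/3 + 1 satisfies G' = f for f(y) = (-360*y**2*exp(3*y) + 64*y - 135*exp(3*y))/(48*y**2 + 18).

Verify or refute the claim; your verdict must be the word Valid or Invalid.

d/dy[G] = (-360*y**2*exp(3*y) + 64*y - 135*exp(3*y))/(48*y**2 + 18)
This equals f(y) exactly, so the claim holds.

Valid - the claim checks out under differentiation.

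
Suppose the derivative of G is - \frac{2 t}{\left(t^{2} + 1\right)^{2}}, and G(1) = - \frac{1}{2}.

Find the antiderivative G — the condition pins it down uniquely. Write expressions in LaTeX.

G(t) = -1 + \frac{1}{t^{2} + 1}

G'(t) matches the chain-rule pattern g'(h)*h' with inner function h(t) = t^{2} + 1; substituting u = h(t) collapses the integral.
A general antiderivative is \frac{1}{t^{2} + 1} + C.
The condition gives C = - \frac{1}{2} - (\frac{1}{2}) = -1.
So G(t) = -1 + \frac{1}{t^{2} + 1}.
Check: d/dt[-1 + \frac{1}{t^{2} + 1}] = - \frac{2 t}{t^{4} + 2 t^{2} + 1}, which equals G'(t).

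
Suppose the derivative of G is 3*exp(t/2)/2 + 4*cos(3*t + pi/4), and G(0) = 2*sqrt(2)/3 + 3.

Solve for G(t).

Integrate term by term and add the pieces.
A general antiderivative is 3*exp(t/2) + 4*sin(3*t + pi/4)/3 + C.
The condition gives C = 2*sqrt(2)/3 + 3 - (2*sqrt(2)/3 + 3) = 0.
So G(t) = 3*exp(t/2) + 4*sin(3*t + pi/4)/3.
Check: d/dt[3*exp(t/2) + 4*sin(3*t + pi/4)/3] = 3*exp(t/2)/2 + 4*cos(3*t + pi/4) = G'(t).

G(t) = 3*exp(t/2) + 4*sin(3*t + pi/4)/3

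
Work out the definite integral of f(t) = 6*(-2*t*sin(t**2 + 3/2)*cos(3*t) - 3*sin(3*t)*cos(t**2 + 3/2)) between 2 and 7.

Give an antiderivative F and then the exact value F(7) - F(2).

f has the shape u'v + uv' for u = 6*cos(3*t) and v = cos(t**2 + 3/2) — it is the derivative of the product u*v.
F(t) = 6*cos(3*t)*cos(t**2 + 3/2) is an antiderivative of f.
Check: d/dt[6*cos(3*t)*cos(t**2 + 3/2)] = -12*t*sin(t**2 + 3/2)*cos(3*t) - 18*sin(3*t)*cos(t**2 + 3/2), which equals f(t).
F(7) = 6*cos(21)*cos(101/2); F(2) = 6*cos(11/2)*cos(6).
Integral = F(7) - F(2) = -6*cos(11/2)*cos(6) + 6*cos(21)*cos(101/2).

Antiderivative: F(t) = 6*cos(3*t)*cos(t**2 + 3/2); value = -6*cos(11/2)*cos(6) + 6*cos(21)*cos(101/2)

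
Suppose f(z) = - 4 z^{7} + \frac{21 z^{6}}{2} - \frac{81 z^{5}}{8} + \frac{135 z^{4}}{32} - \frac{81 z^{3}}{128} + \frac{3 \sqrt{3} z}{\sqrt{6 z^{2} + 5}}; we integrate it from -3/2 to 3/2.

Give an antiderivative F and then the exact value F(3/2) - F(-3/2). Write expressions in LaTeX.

Integrate term by term and add the pieces.
F(z) = - \frac{256 z^{8} - 768 z^{7} + 864 z^{6} - 432 z^{5} + 81 z^{4} - 256 \sqrt{3} \sqrt{6 z^{2} + 5}}{512} is an antiderivative of f.
Check: d/dz[- \frac{256 z^{8} - 768 z^{7} + 864 z^{6} - 432 z^{5} + 81 z^{4} - 256 \sqrt{3} \sqrt{6 z^{2} + 5}}{512}] = \frac{- 512 z^{7} \sqrt{6 z^{2} + 5} + 1344 z^{6} \sqrt{6 z^{2} + 5} - 1296 z^{5} \sqrt{6 z^{2} + 5} + 540 z^{4} \sqrt{6 z^{2} + 5} - 81 z^{3} \sqrt{6 z^{2} + 5} + 384 \sqrt{3} z}{128 \sqrt{6 z^{2} + 5}}, which equals f(z).
F(3/2) = - \frac{6561}{8192} + \frac{\sqrt{222}}{4}; F(-3/2) = - \frac{531441}{8192} + \frac{\sqrt{222}}{4}.
Integral = F(3/2) - F(-3/2) = \frac{32805}{512}.

Antiderivative: F(z) = - \frac{256 z^{8} - 768 z^{7} + 864 z^{6} - 432 z^{5} + 81 z^{4} - 256 \sqrt{3} \sqrt{6 z^{2} + 5}}{512}; value = \frac{32805}{512}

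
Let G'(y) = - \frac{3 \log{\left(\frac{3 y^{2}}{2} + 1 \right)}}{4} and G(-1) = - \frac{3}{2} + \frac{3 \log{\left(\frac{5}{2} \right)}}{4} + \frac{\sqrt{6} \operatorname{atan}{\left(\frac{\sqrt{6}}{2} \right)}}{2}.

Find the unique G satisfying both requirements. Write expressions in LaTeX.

The proposed G(y) is checked by its d/dy: the result must match the given G'(y).
A general antiderivative is - \frac{3 y \log{\left(\frac{3 y^{2}}{2} + 1 \right)}}{4} + \frac{3 y}{2} - \frac{\sqrt{6} \operatorname{atan}{\left(\frac{\sqrt{6} y}{2} \right)}}{2} + C.
The condition gives C = - \frac{3}{2} + \frac{3 \log{\left(\frac{5}{2} \right)}}{4} + \frac{\sqrt{6} \operatorname{atan}{\left(\frac{\sqrt{6}}{2} \right)}}{2} - (- \frac{3}{2} + \frac{3 \log{\left(\frac{5}{2} \right)}}{4} + \frac{\sqrt{6} \operatorname{atan}{\left(\frac{\sqrt{6}}{2} \right)}}{2}) = 0.
So G(y) = - \frac{3 y \log{\left(\frac{3 y^{2}}{2} + 1 \right)}}{4} + \frac{3 y}{2} - \frac{\sqrt{6} \operatorname{atan}{\left(\frac{\sqrt{6} y}{2} \right)}}{2}.
Check: d/dy[- \frac{3 y \log{\left(\frac{3 y^{2}}{2} + 1 \right)}}{4} + \frac{3 y}{2} - \frac{\sqrt{6} \operatorname{atan}{\left(\frac{\sqrt{6} y}{2} \right)}}{2}] = - \frac{3 \log{\left(\frac{3 y^{2}}{2} + 1 \right)}}{4} = G'(y).

G(y) = - \frac{3 y \log{\left(\frac{3 y^{2}}{2} + 1 \right)}}{4} + \frac{3 y}{2} - \frac{\sqrt{6} \operatorname{atan}{\left(\frac{\sqrt{6} y}{2} \right)}}{2}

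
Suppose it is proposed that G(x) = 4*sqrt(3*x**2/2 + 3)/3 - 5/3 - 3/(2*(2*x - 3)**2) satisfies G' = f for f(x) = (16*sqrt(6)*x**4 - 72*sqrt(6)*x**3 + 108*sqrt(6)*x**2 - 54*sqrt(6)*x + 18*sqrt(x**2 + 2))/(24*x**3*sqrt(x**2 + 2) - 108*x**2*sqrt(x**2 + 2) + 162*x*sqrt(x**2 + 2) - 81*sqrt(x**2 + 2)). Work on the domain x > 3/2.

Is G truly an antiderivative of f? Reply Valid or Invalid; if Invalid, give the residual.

d/dx[G] = (16*sqrt(6)*x**4 - 72*sqrt(6)*x**3 + 108*sqrt(6)*x**2 - 54*sqrt(6)*x + 18*sqrt(x**2 + 2))/(24*x**3*sqrt(x**2 + 2) - 108*x**2*sqrt(x**2 + 2) + 162*x*sqrt(x**2 + 2) - 81*sqrt(x**2 + 2))
This equals f(x) exactly, so the claim holds.

Valid - differentiating G returns exactly f.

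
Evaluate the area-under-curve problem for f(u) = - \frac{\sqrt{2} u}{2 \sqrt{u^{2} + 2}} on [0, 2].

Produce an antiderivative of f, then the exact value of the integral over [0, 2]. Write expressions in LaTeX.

The substitution w = \frac{u^{2}}{2} + 1 works: f is exactly (dF/dw)*(dw/du) for that inner function.
F(u) = - \sqrt{\frac{u^{2}}{2} + 1} is an antiderivative of f.
Check: d/du[- \sqrt{\frac{u^{2}}{2} + 1}] = - \frac{\sqrt{2} u}{2 \sqrt{u^{2} + 2}} = f(u).
F(2) = - \sqrt{3}; F(0) = -1.
Integral = F(2) - F(0) = 1 - \sqrt{3}.

Antiderivative: F(u) = - \sqrt{\frac{u^{2}}{2} + 1}; value = 1 - \sqrt{3}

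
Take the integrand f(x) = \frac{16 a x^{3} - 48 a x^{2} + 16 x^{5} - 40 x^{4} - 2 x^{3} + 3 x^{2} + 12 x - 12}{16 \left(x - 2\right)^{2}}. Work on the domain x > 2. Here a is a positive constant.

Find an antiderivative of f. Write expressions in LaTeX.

f has the shape u'v + uv' for u = - \frac{1}{4 \left(x - 2\right)} and v = - 2 a x^{3} - x^{5} + \frac{x^{3}}{4} + \frac{3 x^{2}}{4} - \frac{3 x}{2} — it is the derivative of the product u*v.
Check: d/dx[- \frac{x \left(- 8 a x^{2} - 4 x^{4} + x^{2} + 3 x - 6\right)}{16 \left(x - 2\right)}] = \frac{16 a x^{3} - 48 a x^{2} + 16 x^{5} - 40 x^{4} - 2 x^{3} + 3 x^{2} + 12 x - 12}{16 x^{2} - 64 x + 64}, which equals f(x).

An antiderivative is F(x) = - \frac{x \left(- 8 a x^{2} - 4 x^{4} + x^{2} + 3 x - 6\right)}{16 \left(x - 2\right)}.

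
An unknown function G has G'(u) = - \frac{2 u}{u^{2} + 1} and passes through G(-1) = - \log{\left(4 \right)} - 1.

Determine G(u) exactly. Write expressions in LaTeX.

G'(u) matches the chain-rule pattern g'(h)*h' with inner function h(u) = 2 u^{2} + 2; substituting w = h(u) collapses the integral.
A general antiderivative is - \log{\left(2 u^{2} + 2 \right)} + C.
The condition gives C = - \log{\left(4 \right)} - 1 - (- \log{\left(4 \right)}) = -1.
So G(u) = - \log{\left(2 u^{2} + 2 \right)} - 1.
Check: d/du[- \log{\left(2 u^{2} + 2 \right)} - 1] = - \frac{2 u}{u^{2} + 1} = G'(u).

G(u) = - \log{\left(2 u^{2} + 2 \right)} - 1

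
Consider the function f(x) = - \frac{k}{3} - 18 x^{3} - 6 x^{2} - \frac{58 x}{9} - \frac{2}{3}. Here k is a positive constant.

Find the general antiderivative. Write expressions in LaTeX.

F(x) = - \frac{k x}{3} - \frac{\left(3 x^{2} + \frac{2 x}{3} + 1\right)^{2}}{2} + C

The integrand splits into summands that can be handled one at a time.
Check: d/dx[- \frac{k x}{3} - \frac{\left(3 x^{2} + \frac{2 x}{3} + 1\right)^{2}}{2}] = - \frac{k}{3} - 18 x^{3} - 6 x^{2} - \frac{58 x}{9} - \frac{2}{3} = f(x).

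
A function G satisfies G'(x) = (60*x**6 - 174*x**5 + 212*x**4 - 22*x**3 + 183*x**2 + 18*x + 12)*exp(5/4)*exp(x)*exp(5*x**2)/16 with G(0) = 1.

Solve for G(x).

Recognize the product-rule pattern: G'(x) = u'v + uv' with u = 3*x**5/8 - 9*x**4/8 + 5*x**3/4 + 3*x**2/16 + 3*x/4, v = exp(5*x**2 + x + 5/4), so integration by parts undoes it.
A general antiderivative is -3*(-x**5/2 + 3*x**4/2 - 5*x**3/3 - x**2/4 - x)*exp(5*x**2 + x + 5/4)/4 + C.
The condition gives C = 1 - (0) = 1.
So G(x) = 3*x**5*exp(5/4)*exp(x)*exp(5*x**2)/8 - 9*x**4*exp(5/4)*exp(x)*exp(5*x**2)/8 + 5*x**3*exp(5/4)*exp(x)*exp(5*x**2)/4 + 3*x**2*exp(5/4)*exp(x)*exp(5*x**2)/16 + 3*x*exp(5/4)*exp(x)*exp(5*x**2)/4 + 1.
Check: d/dx[3*x**5*exp(5/4)*exp(x)*exp(5*x**2)/8 - 9*x**4*exp(5/4)*exp(x)*exp(5*x**2)/8 + 5*x**3*exp(5/4)*exp(x)*exp(5*x**2)/4 + 3*x**2*exp(5/4)*exp(x)*exp(5*x**2)/16 + 3*x*exp(5/4)*exp(x)*exp(5*x**2)/4 + 1] = 15*x**6*exp(5/4)*exp(x)*exp(5*x**2)/4 - 87*x**5*exp(5/4)*exp(x)*exp(5*x**2)/8 + 53*x**4*exp(5/4)*exp(x)*exp(5*x**2)/4 - 11*x**3*exp(5/4)*exp(x)*exp(5*x**2)/8 + 183*x**2*exp(5/4)*exp(x)*exp(5*x**2)/16 + 9*x*exp(5/4)*exp(x)*exp(5*x**2)/8 + 3*exp(5/4)*exp(x)*exp(5*x**2)/4, which equals G'(x).

G(x) = 3*x**5*exp(5/4)*exp(x)*exp(5*x**2)/8 - 9*x**4*exp(5/4)*exp(x)*exp(5*x**2)/8 + 5*x**3*exp(5/4)*exp(x)*exp(5*x**2)/4 + 3*x**2*exp(5/4)*exp(x)*exp(5*x**2)/16 + 3*x*exp(5/4)*exp(x)*exp(5*x**2)/4 + 1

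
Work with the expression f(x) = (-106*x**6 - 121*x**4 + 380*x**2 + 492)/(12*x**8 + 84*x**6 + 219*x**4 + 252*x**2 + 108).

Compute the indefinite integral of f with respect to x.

F(x) = 5*x/(6*x**2 + 9) + 4*x/(x**2/2 + 1) + C

Recover f(x) by differentiating a candidate F(x); any mismatch rules it out.
Check: d/dx[5*x/(6*x**2 + 9) + 4*x/(x**2/2 + 1)] = (-106*x**6 - 121*x**4 + 380*x**2 + 492)/(12*x**8 + 84*x**6 + 219*x**4 + 252*x**2 + 108) = f(x).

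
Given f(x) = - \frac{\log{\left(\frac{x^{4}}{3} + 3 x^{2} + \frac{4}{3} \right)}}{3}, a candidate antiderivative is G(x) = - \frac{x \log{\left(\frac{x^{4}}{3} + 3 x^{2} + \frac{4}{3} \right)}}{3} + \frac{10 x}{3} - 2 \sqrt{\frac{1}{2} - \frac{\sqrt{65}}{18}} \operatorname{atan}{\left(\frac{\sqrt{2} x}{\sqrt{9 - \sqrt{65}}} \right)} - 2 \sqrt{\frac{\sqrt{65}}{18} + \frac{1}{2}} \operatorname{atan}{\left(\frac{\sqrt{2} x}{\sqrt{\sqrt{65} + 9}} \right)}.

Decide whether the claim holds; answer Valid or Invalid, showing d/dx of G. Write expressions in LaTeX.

Invalid: d/dx[G] - f = 2, which is not 0.

d/dx[G] = 2 - \frac{\log{\left(\frac{x^{4}}{3} + 3 x^{2} + \frac{4}{3} \right)}}{3}
d/dx[G] - f(x) = 2 != 0.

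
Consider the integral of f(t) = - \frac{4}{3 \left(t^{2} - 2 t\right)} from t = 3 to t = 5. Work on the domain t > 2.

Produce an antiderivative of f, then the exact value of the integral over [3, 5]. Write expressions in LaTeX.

Antiderivative: F(t) = \frac{2 \log{\left(t \right)}}{3} - \frac{2 \log{\left(t - 2 \right)}}{3}; value = - \frac{4 \log{\left(3 \right)}}{3} + \frac{2 \log{\left(5 \right)}}{3}

The denominator factors as 3 t \left(t - 2\right); partial fractions split f into directly integrable pieces: - \frac{2}{3 \left(t - 2\right)} + \frac{2}{3 t}.
F(t) = \frac{2 \log{\left(t \right)}}{3} - \frac{2 \log{\left(t - 2 \right)}}{3} is an antiderivative of f.
Check: d/dt[\frac{2 \log{\left(t \right)}}{3} - \frac{2 \log{\left(t - 2 \right)}}{3}] = - \frac{4}{3 t^{2} - 6 t}, which equals f(t).
F(5) = - \frac{2 \log{\left(3 \right)}}{3} + \frac{2 \log{\left(5 \right)}}{3}; F(3) = \frac{2 \log{\left(3 \right)}}{3}.
Integral = F(5) - F(3) = - \frac{4 \log{\left(3 \right)}}{3} + \frac{2 \log{\left(5 \right)}}{3}.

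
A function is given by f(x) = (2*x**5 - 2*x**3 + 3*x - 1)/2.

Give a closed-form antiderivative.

An antiderivative is F(x) = x*(2*x**5 - 3*x**3 + 9*x - 6)/12.

For F(x) to be correct the identity F'(x) - f(x) = 0 must hold.
Check: d/dx[x*(2*x**5 - 3*x**3 + 9*x - 6)/12] = x**5 - x**3 + 3*x/2 - 1/2, which equals f(x).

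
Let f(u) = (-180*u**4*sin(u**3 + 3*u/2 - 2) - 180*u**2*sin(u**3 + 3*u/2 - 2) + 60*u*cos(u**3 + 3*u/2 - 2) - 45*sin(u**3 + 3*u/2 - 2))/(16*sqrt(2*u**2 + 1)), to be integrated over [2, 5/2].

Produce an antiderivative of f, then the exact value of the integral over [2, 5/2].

Antiderivative: F(u) = 15*sqrt(2*u**2 + 1)*cos(u**3 + 3*u/2 - 2)/8; value = 45*sqrt(6)*cos(139/8)/16 - 45*cos(9)/8

f has the shape v'r + vr' for v = 15*sqrt(2*u**2 + 1)/8 and r = cos(u**3 + 3*u/2 - 2) — it is the derivative of the product v*r.
F(u) = 15*sqrt(2*u**2 + 1)*cos(u**3 + 3*u/2 - 2)/8 is an antiderivative of f.
Check: d/du[15*sqrt(2*u**2 + 1)*cos(u**3 + 3*u/2 - 2)/8] = (-180*u**4*sin(u**3 + 3*u/2 - 2) - 180*u**2*sin(u**3 + 3*u/2 - 2) + 60*u*cos(u**3 + 3*u/2 - 2) - 45*sin(u**3 + 3*u/2 - 2))/(16*sqrt(2*u**2 + 1)) = f(u).
F(5/2) = 45*sqrt(6)*cos(139/8)/16; F(2) = 45*cos(9)/8.
Integral = F(5/2) - F(2) = 45*sqrt(6)*cos(139/8)/16 - 45*cos(9)/8.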